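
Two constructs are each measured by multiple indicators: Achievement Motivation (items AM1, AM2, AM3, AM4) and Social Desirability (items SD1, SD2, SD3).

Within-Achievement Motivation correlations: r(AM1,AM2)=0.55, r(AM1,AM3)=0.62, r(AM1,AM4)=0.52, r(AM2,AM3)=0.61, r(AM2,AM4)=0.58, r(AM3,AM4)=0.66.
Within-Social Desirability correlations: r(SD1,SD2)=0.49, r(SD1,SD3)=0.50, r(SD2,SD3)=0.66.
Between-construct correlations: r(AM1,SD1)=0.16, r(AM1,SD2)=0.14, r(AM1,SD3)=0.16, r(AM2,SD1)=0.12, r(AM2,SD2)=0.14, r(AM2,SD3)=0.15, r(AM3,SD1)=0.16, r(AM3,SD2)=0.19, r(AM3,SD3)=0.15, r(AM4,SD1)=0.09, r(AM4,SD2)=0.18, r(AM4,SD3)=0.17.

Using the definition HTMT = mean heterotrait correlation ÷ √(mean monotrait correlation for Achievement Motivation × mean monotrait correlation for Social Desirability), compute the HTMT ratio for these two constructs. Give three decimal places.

Mean between = 1.81/12 = 0.1508.
Mean within-AM = 3.54/6 = 0.5900; mean within-SD = 1.65/3 = 0.5500.
Geometric mean = √(0.5900 × 0.5500) = 0.5696.
HTMT = 0.1508 / 0.5696 = 0.265.

0.265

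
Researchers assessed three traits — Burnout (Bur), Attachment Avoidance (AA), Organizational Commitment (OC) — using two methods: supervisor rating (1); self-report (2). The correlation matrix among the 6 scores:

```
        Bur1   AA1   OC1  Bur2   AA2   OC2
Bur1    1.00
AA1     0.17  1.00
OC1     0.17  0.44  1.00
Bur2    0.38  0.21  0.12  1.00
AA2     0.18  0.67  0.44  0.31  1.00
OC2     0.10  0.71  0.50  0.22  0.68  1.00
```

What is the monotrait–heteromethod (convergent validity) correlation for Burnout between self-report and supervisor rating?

Same trait (Bur), different methods: r(Bur2, Bur1) = 0.38.

0.38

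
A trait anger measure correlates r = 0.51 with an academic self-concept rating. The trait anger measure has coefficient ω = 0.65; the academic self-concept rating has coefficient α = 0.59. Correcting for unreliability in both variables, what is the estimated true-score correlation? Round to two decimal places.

r_true = r_obs / √(r_xx · r_yy) = 0.51 / √(0.65 × 0.59) = 0.51 / √0.3835 = 0.51 / 0.6193 ≈ 0.82.

0.82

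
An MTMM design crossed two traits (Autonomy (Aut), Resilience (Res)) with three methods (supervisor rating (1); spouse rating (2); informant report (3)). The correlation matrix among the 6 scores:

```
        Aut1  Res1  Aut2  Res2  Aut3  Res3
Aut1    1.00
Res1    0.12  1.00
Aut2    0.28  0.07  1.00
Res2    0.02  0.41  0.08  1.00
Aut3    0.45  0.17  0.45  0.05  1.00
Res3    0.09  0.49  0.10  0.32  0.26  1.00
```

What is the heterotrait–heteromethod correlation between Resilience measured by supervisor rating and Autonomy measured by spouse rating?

0.07

Different traits and methods: r(Res1, Aut2) = 0.07.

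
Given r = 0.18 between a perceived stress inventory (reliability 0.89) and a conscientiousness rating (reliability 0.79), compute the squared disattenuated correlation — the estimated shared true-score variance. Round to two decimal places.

0.05

Disattenuated r = 0.18 / √(0.89 × 0.79) = 0.18 / 0.8385 = 0.2147.
Shared true-score variance = 0.2147² = 0.0461 ≈ 0.05.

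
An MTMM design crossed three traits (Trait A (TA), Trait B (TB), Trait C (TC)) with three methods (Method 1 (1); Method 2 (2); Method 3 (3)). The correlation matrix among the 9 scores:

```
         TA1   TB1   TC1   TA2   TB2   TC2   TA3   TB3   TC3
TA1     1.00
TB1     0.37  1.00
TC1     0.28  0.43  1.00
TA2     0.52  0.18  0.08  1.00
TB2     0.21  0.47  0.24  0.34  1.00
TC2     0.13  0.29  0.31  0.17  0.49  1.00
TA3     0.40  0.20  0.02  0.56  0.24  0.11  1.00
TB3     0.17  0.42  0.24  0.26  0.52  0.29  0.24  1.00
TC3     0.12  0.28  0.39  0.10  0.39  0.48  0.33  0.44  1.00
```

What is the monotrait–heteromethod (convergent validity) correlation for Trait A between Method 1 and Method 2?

0.52

Same trait (TA), different methods: r(TA1, TA2) = 0.52.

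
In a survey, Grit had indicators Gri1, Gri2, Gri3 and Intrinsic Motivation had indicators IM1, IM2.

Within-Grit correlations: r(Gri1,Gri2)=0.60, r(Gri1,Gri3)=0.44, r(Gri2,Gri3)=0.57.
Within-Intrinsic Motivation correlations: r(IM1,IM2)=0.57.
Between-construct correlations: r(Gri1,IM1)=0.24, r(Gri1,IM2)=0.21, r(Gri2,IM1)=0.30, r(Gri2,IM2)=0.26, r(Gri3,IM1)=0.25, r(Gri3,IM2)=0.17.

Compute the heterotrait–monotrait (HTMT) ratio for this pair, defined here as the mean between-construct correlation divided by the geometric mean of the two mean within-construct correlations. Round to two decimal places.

Mean between = 1.43/6 = 0.2383.
Mean within-Gri = 1.61/3 = 0.5367; mean within-IM = 0.57/1 = 0.5700.
Geometric mean = √(0.5367 × 0.5700) = 0.5531.
HTMT = 0.2383 / 0.5531 = 0.43.

0.43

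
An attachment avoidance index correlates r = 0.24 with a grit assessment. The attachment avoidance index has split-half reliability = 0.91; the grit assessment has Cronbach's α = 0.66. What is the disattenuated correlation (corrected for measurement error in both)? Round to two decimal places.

0.31

r_true = r_obs / √(r_xx · r_yy) = 0.24 / √(0.91 × 0.66) = 0.24 / √0.6006 = 0.24 / 0.7750 ≈ 0.31.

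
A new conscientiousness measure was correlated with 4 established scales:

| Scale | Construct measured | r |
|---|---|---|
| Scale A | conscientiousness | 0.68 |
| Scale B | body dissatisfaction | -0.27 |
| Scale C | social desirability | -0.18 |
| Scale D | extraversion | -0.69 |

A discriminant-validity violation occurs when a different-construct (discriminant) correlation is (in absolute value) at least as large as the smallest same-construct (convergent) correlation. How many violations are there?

Convergent (same construct = conscientiousness): Scale A.
Smallest convergent = 0.68. Discriminant |r|: 0.27, 0.18, 0.69; count ≥ 0.68 → 1.

1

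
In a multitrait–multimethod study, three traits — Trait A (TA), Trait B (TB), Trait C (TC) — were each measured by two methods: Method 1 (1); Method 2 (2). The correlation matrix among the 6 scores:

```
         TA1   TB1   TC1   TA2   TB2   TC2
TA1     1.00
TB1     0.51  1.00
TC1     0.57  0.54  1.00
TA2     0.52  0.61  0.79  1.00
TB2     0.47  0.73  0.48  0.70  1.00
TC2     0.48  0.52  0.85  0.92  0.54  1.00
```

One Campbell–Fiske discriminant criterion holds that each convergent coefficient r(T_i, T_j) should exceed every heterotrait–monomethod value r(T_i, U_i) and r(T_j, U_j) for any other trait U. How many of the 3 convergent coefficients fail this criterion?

Each convergent coefficient versus the relevant comparison correlations:
TA (methods 1·2): 0.52 vs {0.51, 0.70, 0.57, 0.92} → fail.
TB (methods 1·2): 0.73 vs {0.51, 0.70, 0.54, 0.54} → pass.
TC (methods 1·2): 0.85 vs {0.57, 0.92, 0.54, 0.54} → fail.
2 of 3 fail.

2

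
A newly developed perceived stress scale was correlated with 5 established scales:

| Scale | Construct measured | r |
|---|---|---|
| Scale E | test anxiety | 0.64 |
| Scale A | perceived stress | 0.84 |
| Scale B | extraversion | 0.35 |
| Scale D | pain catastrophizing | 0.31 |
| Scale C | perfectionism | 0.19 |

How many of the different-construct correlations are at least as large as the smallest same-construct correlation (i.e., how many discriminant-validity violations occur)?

Convergent (same construct = perceived stress): Scale A.
Smallest convergent = 0.84. Discriminant values: 0.64, 0.35, 0.31, 0.19; count ≥ 0.84 → 0.

0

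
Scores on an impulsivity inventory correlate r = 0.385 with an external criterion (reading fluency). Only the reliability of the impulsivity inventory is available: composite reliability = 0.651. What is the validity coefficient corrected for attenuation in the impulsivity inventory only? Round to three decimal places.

Single correction: r_c = r_obs / √r_xx = 0.385 / √0.651 = 0.385 / 0.8068 ≈ 0.477.

0.477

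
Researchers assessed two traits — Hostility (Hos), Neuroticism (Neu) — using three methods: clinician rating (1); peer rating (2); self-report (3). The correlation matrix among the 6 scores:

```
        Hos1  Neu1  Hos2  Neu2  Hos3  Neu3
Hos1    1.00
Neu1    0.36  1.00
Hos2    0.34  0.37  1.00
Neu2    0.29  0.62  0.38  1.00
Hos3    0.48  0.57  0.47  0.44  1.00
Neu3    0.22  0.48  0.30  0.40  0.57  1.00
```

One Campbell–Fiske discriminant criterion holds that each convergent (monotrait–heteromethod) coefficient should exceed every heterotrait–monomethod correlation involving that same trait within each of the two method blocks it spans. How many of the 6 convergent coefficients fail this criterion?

5

Checking each validity diagonal entry against its comparison values:
Hos (methods 1·2): 0.34 vs {0.36, 0.38} → fail.
Hos (methods 1·3): 0.48 vs {0.36, 0.57} → fail.
Hos (methods 2·3): 0.47 vs {0.38, 0.57} → fail.
Neu (methods 1·2): 0.62 vs {0.36, 0.38} → pass.
Neu (methods 1·3): 0.48 vs {0.36, 0.57} → fail.
Neu (methods 2·3): 0.40 vs {0.38, 0.57} → fail.
5 of 6 fail.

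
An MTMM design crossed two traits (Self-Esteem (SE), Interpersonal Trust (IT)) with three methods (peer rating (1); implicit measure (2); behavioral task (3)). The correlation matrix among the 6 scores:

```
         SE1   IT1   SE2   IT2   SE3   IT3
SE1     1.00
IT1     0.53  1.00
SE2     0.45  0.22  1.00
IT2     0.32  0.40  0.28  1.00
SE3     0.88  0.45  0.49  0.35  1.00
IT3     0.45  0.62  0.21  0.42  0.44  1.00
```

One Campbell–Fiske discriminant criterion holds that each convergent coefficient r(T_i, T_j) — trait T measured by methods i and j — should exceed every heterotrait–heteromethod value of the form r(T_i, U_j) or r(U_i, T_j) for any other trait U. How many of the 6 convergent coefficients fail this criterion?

Checking each validity diagonal entry against its comparison values:
SE (methods 1·2): 0.45 vs {0.32, 0.22} → pass.
SE (methods 1·3): 0.88 vs {0.45, 0.45} → pass.
SE (methods 2·3): 0.49 vs {0.21, 0.35} → pass.
IT (methods 1·2): 0.40 vs {0.22, 0.32} → pass.
IT (methods 1·3): 0.62 vs {0.45, 0.45} → pass.
IT (methods 2·3): 0.42 vs {0.35, 0.21} → pass.
0 of 6 fail.

0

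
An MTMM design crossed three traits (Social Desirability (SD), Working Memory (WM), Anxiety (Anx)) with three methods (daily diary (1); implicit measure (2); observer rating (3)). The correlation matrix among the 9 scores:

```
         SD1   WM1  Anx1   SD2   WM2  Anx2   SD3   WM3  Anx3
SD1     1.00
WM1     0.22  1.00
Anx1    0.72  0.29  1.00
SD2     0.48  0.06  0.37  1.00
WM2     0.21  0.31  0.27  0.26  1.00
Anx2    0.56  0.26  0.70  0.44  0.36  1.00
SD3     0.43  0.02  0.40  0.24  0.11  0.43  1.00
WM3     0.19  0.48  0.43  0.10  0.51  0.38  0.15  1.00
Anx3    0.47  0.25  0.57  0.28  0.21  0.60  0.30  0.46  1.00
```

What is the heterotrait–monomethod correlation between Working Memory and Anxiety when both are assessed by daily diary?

0.29

Different traits, same method: r(WM1, Anx1) = 0.29.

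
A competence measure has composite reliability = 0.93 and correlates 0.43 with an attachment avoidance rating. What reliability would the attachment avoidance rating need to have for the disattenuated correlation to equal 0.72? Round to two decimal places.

0.38

r_true = r_obs / √(r_xx · r_yy) ⇒ 0.72 = 0.43 / √(0.93 · r_yy).
√(0.93 · r_yy) = 0.43 / 0.72 = 0.5972; 0.93 · r_yy = 0.3566; r_yy = 0.3566 / 0.93 ≈ 0.38.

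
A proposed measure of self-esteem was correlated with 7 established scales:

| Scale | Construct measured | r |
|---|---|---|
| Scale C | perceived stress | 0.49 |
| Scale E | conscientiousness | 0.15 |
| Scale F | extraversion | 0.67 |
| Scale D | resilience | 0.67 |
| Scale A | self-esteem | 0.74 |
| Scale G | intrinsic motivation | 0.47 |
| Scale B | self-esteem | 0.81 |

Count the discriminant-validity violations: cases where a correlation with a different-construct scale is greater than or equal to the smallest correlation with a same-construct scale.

Convergent (same construct = self-esteem): Scale A, Scale B.
Smallest convergent = 0.74. Discriminant values: 0.49, 0.15, 0.67, 0.67, 0.47; count ≥ 0.74 → 0.

0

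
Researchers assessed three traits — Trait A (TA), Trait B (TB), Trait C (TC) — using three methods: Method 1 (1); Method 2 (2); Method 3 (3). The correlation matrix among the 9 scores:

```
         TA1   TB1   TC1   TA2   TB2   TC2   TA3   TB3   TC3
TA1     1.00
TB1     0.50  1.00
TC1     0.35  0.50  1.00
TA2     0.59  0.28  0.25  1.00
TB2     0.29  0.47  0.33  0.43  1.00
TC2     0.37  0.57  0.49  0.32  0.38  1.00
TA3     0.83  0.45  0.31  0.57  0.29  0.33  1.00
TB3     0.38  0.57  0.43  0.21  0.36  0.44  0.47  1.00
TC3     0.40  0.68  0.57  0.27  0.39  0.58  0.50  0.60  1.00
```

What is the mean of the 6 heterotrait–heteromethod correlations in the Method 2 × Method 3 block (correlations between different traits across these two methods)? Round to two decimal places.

HTHM values (method 2 × method 3): 0.21, 0.27, 0.29, 0.39, 0.33, 0.44; mean = 1.93/6 = 0.32.

0.32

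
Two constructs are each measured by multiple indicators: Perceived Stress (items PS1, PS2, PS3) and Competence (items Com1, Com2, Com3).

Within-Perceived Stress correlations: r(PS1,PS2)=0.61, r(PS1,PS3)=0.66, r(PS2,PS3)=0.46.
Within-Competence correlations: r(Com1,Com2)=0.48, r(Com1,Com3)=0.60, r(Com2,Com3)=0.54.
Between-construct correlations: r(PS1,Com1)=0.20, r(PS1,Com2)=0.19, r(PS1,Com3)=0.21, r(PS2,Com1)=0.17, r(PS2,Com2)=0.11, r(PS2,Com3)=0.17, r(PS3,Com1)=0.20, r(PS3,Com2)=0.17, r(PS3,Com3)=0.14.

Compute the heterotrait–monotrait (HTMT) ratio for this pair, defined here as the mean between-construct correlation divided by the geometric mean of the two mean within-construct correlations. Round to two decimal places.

Between-construct mean = 1.56/9 = 0.1733.
Mean within-PS = 1.73/3 = 0.5767; mean within-Com = 1.62/3 = 0.5400.
Geometric mean = √(0.5767 × 0.5400) = 0.5580.
HTMT = 0.1733 / 0.5580 = 0.31.

0.31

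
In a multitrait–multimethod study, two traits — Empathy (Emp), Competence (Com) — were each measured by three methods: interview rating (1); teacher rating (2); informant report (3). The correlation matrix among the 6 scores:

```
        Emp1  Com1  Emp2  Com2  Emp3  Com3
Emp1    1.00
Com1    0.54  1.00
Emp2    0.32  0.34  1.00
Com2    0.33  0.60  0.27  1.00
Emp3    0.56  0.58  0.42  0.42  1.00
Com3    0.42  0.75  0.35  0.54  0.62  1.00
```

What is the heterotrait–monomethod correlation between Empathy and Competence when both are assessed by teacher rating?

0.27

Different traits, same method: r(Emp2, Com2) = 0.27.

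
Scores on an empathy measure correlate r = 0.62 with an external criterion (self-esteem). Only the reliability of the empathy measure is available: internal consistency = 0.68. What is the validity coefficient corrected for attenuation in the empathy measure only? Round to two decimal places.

Single correction: r_c = r_obs / √r_xx = 0.62 / √0.68 = 0.62 / 0.8246 ≈ 0.75.

0.75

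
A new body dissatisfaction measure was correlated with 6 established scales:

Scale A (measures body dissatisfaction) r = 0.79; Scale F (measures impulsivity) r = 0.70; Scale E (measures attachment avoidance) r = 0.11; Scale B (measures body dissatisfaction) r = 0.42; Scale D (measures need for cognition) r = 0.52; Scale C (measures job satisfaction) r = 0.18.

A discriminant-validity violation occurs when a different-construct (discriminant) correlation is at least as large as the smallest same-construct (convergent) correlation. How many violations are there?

Convergent (same construct = body dissatisfaction): Scale A, Scale B.
Smallest convergent = 0.42. Discriminant values: 0.70, 0.11, 0.52, 0.18; count ≥ 0.42 → 2.

2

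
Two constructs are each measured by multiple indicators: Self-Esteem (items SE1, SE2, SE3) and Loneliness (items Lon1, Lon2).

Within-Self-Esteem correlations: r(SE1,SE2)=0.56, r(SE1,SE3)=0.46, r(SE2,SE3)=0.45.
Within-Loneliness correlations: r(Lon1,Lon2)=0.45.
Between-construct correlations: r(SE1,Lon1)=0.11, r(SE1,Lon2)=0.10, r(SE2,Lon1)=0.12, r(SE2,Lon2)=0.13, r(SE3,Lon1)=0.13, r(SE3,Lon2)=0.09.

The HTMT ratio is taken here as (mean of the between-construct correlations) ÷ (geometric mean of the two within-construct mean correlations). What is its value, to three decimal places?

0.241

Mean heterotrait r = 0.68/6 = 0.1133.
Mean within-SE = 1.47/3 = 0.4900; mean within-Lon = 0.45/1 = 0.4500.
Geometric mean = √(0.4900 × 0.4500) = 0.4696.
HTMT = 0.1133 / 0.4696 = 0.241.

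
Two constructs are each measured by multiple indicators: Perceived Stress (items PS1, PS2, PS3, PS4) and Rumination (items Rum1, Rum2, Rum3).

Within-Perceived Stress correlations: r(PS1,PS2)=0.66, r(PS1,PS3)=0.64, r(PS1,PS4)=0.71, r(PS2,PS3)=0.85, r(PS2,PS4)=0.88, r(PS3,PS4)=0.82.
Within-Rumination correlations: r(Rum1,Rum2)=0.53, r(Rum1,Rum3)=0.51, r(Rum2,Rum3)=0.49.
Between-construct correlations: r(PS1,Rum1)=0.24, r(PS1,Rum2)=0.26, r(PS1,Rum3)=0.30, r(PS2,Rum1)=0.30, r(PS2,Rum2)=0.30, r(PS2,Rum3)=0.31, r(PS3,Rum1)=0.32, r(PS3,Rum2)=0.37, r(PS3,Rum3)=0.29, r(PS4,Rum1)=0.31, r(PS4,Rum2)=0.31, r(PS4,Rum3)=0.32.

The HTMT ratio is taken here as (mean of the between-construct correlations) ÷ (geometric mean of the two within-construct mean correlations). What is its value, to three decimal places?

0.486

Mean between = 3.63/12 = 0.3025.
Mean within-PS = 4.56/6 = 0.7600; mean within-Rum = 1.53/3 = 0.5100.
Geometric mean = √(0.7600 × 0.5100) = 0.6226.
HTMT = 0.3025 / 0.6226 = 0.486.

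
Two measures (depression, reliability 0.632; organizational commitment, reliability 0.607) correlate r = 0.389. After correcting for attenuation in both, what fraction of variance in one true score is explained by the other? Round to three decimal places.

Disattenuated r = 0.389 / √(0.632 × 0.607) = 0.389 / 0.6194 = 0.6280.
Shared true-score variance = 0.6280² = 0.3944 ≈ 0.394.

0.394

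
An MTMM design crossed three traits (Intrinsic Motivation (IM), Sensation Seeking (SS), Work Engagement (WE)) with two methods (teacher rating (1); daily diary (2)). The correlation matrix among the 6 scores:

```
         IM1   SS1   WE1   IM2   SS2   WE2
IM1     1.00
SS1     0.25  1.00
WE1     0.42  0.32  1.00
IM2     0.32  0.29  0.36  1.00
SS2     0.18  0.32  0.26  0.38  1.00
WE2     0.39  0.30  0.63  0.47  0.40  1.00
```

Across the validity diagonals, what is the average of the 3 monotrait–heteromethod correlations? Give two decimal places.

Convergent values: 0.32, 0.32, 0.63; mean = 1.27/3 = 0.42.

0.42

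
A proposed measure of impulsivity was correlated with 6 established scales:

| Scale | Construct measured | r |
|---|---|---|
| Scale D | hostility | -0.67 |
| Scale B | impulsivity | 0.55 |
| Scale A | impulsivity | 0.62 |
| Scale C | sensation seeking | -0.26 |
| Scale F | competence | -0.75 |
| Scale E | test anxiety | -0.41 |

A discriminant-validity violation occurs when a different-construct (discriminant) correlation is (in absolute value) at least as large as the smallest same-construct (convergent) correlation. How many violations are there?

2

Convergent (same construct = impulsivity): Scale B, Scale A.
Smallest convergent = 0.55. Discriminant |r|: 0.67, 0.26, 0.75, 0.41; count ≥ 0.55 → 2.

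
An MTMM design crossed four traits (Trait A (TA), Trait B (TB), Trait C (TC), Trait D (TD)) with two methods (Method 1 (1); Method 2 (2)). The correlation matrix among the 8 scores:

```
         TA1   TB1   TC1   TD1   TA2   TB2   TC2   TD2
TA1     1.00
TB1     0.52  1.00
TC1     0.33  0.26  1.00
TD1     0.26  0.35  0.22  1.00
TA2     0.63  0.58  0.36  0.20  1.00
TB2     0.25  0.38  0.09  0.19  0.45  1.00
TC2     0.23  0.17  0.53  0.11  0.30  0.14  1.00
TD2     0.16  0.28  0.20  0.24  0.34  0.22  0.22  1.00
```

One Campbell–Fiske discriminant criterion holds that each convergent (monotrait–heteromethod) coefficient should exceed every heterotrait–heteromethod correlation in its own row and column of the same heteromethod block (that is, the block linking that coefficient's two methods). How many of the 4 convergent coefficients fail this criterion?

Convergent coefficients and their comparison sets:
TA (methods 1·2): 0.63 vs {0.25, 0.58, 0.23, 0.36, 0.16, 0.20} → pass.
TB (methods 1·2): 0.38 vs {0.58, 0.25, 0.17, 0.09, 0.28, 0.19} → fail.
TC (methods 1·2): 0.53 vs {0.36, 0.23, 0.09, 0.17, 0.20, 0.11} → pass.
TD (methods 1·2): 0.24 vs {0.20, 0.16, 0.19, 0.28, 0.11, 0.20} → fail.
2 of 4 fail.

2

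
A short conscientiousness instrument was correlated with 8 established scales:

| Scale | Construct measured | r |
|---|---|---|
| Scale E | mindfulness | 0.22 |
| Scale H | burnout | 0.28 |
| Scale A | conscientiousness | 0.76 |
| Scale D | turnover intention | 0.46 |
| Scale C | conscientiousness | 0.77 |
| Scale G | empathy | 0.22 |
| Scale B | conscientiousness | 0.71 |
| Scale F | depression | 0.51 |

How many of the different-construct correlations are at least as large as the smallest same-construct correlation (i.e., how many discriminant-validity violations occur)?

0

Convergent (same construct = conscientiousness): Scale A, Scale C, Scale B.
Smallest convergent = 0.71. Discriminant values: 0.22, 0.28, 0.46, 0.22, 0.51; count ≥ 0.71 → 0.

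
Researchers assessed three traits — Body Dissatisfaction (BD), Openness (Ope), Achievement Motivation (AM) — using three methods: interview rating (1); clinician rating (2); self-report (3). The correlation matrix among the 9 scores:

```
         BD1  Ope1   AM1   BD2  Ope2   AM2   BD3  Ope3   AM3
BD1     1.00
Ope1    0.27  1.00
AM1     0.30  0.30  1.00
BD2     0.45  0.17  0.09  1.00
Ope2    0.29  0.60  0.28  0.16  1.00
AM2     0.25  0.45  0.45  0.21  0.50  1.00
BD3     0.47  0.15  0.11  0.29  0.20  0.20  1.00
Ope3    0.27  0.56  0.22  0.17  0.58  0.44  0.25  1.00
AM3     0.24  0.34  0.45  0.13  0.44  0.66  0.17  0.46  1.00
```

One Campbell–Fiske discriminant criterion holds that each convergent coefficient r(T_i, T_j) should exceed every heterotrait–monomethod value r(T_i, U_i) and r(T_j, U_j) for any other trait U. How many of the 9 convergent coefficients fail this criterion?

2

Each convergent coefficient versus the relevant comparison correlations:
BD (methods 1·2): 0.45 vs {0.27, 0.16, 0.30, 0.21} → pass.
BD (methods 1·3): 0.47 vs {0.27, 0.25, 0.30, 0.17} → pass.
BD (methods 2·3): 0.29 vs {0.16, 0.25, 0.21, 0.17} → pass.
Ope (methods 1·2): 0.60 vs {0.27, 0.16, 0.30, 0.50} → pass.
Ope (methods 1·3): 0.56 vs {0.27, 0.25, 0.30, 0.46} → pass.
Ope (methods 2·3): 0.58 vs {0.16, 0.25, 0.50, 0.46} → pass.
AM (methods 1·2): 0.45 vs {0.30, 0.21, 0.30, 0.50} → fail.
AM (methods 1·3): 0.45 vs {0.30, 0.17, 0.30, 0.46} → fail.
AM (methods 2·3): 0.66 vs {0.21, 0.17, 0.50, 0.46} → pass.
2 of 9 fail.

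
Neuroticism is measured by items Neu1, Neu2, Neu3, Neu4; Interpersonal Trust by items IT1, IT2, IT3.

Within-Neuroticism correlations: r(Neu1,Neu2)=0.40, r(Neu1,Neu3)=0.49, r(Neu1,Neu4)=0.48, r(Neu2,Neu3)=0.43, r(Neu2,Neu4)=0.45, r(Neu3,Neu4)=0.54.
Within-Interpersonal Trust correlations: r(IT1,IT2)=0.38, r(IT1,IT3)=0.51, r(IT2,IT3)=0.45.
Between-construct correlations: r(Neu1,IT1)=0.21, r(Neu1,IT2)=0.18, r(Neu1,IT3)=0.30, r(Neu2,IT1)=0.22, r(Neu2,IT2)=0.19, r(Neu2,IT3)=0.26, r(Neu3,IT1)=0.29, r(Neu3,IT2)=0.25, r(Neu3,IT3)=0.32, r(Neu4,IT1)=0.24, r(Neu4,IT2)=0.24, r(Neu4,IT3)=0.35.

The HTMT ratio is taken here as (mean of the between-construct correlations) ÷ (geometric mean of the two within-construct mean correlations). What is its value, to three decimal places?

0.558

Between-construct mean = 3.05/12 = 0.2542.
Mean within-Neu = 2.79/6 = 0.4650; mean within-IT = 1.34/3 = 0.4467.
Geometric mean = √(0.4650 × 0.4467) = 0.4558.
HTMT = 0.2542 / 0.4558 = 0.558.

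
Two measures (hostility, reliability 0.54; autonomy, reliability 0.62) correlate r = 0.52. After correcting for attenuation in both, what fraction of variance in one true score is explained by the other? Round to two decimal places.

Disattenuated r = 0.52 / √(0.54 × 0.62) = 0.52 / 0.5786 = 0.8987.
Shared true-score variance = 0.8987² = 0.8077 ≈ 0.81.

0.81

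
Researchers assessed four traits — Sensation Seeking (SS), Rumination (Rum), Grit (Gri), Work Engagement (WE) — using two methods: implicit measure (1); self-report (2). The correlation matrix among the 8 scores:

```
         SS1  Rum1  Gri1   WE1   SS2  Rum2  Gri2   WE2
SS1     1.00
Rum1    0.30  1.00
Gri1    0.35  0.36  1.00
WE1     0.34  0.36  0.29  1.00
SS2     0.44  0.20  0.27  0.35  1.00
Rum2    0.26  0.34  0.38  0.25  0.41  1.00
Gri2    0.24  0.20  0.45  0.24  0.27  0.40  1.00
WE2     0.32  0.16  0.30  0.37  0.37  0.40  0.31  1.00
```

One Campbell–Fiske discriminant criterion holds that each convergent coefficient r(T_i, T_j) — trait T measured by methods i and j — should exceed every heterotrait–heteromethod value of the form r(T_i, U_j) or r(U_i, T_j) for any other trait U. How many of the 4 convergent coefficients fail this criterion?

1

Checking each validity diagonal entry against its comparison values:
SS (methods 1·2): 0.44 vs {0.26, 0.20, 0.24, 0.27, 0.32, 0.35} → pass.
Rum (methods 1·2): 0.34 vs {0.20, 0.26, 0.20, 0.38, 0.16, 0.25} → fail.
Gri (methods 1·2): 0.45 vs {0.27, 0.24, 0.38, 0.20, 0.30, 0.24} → pass.
WE (methods 1·2): 0.37 vs {0.35, 0.32, 0.25, 0.16, 0.24, 0.30} → pass.
1 of 4 fail.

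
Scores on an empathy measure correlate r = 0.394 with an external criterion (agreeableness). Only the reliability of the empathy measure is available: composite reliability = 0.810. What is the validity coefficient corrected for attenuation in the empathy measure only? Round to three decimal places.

0.438

Single correction: r_c = r_obs / √r_xx = 0.394 / √0.810 = 0.394 / 0.9000 ≈ 0.438.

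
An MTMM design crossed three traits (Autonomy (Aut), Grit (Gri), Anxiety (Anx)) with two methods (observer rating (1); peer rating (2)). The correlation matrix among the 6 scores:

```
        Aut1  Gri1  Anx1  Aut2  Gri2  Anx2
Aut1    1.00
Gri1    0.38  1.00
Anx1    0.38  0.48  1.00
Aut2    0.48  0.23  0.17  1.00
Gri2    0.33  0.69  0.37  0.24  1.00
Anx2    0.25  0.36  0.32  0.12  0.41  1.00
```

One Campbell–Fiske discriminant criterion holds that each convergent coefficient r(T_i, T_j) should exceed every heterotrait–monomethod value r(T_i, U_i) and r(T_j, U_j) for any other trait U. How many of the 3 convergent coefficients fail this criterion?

1

Each convergent coefficient versus the relevant comparison correlations:
Aut (methods 1·2): 0.48 vs {0.38, 0.24, 0.38, 0.12} → pass.
Gri (methods 1·2): 0.69 vs {0.38, 0.24, 0.48, 0.41} → pass.
Anx (methods 1·2): 0.32 vs {0.38, 0.12, 0.48, 0.41} → fail.
1 of 3 fail.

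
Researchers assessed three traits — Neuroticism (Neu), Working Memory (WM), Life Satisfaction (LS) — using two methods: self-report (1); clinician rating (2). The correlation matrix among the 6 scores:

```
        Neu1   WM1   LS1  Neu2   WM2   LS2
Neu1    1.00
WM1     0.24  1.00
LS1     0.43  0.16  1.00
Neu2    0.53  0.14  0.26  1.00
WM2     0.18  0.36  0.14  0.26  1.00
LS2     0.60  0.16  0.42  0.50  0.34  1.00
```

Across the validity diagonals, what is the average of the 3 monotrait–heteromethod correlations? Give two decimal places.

Convergent values: 0.53, 0.36, 0.42; mean = 1.31/3 = 0.44.

0.44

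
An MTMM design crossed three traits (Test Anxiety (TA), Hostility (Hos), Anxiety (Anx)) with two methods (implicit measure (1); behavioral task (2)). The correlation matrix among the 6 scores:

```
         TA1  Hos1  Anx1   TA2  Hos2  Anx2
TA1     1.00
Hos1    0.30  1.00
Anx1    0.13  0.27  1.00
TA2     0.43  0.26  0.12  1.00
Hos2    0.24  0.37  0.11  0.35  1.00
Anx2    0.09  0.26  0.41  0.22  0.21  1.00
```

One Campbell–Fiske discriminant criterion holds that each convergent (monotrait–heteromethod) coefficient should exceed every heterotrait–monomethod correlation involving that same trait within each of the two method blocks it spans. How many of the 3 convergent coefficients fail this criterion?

0

Each convergent coefficient versus the relevant comparison correlations:
TA (methods 1·2): 0.43 vs {0.30, 0.35, 0.13, 0.22} → pass.
Hos (methods 1·2): 0.37 vs {0.30, 0.35, 0.27, 0.21} → pass.
Anx (methods 1·2): 0.41 vs {0.13, 0.22, 0.27, 0.21} → pass.
0 of 3 fail.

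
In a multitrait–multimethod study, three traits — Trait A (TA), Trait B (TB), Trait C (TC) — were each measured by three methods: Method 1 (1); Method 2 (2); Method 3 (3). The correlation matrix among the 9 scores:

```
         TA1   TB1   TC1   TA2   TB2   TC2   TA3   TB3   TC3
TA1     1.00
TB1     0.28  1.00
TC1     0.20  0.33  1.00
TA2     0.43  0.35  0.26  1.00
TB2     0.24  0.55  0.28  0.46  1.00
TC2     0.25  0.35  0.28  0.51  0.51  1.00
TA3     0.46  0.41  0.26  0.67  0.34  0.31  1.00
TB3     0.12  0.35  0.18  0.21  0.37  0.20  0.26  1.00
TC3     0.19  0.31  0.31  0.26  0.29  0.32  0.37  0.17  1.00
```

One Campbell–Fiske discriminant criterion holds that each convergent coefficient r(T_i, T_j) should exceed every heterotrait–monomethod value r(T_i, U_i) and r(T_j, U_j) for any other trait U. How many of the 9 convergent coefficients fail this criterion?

Convergent coefficients and their comparison sets:
TA (methods 1·2): 0.43 vs {0.28, 0.46, 0.20, 0.51} → fail.
TA (methods 1·3): 0.46 vs {0.28, 0.26, 0.20, 0.37} → pass.
TA (methods 2·3): 0.67 vs {0.46, 0.26, 0.51, 0.37} → pass.
TB (methods 1·2): 0.55 vs {0.28, 0.46, 0.33, 0.51} → pass.
TB (methods 1·3): 0.35 vs {0.28, 0.26, 0.33, 0.17} → pass.
TB (methods 2·3): 0.37 vs {0.46, 0.26, 0.51, 0.17} → fail.
TC (methods 1·2): 0.28 vs {0.20, 0.51, 0.33, 0.51} → fail.
TC (methods 1·3): 0.31 vs {0.20, 0.37, 0.33, 0.17} → fail.
TC (methods 2·3): 0.32 vs {0.51, 0.37, 0.51, 0.17} → fail.
5 of 9 fail.

5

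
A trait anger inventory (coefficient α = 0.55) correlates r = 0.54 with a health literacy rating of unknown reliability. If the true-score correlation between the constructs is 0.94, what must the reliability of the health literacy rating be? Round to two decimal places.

0.60

r_true = r_obs / √(r_xx · r_yy) ⇒ 0.94 = 0.54 / √(0.55 · r_yy).
√(0.55 · r_yy) = 0.54 / 0.94 = 0.5745; 0.55 · r_yy = 0.3301; r_yy = 0.3301 / 0.55 ≈ 0.60.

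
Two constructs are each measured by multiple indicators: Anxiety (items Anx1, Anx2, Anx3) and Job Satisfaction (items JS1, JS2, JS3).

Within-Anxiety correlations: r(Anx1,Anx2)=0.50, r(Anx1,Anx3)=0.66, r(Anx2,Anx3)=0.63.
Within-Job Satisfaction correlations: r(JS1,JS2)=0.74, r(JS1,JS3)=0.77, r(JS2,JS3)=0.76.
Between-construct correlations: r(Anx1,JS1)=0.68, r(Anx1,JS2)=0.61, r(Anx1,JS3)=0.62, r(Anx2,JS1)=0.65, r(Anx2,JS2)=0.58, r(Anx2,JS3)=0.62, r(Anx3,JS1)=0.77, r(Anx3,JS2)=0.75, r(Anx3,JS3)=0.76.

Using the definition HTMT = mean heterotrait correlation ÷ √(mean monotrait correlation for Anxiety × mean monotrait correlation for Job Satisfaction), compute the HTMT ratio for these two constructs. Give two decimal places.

Mean between = 6.04/9 = 0.6711.
Mean within-Anx = 1.79/3 = 0.5967; mean within-JS = 2.27/3 = 0.7567.
Geometric mean = √(0.5967 × 0.7567) = 0.6720.
HTMT = 0.6711 / 0.6720 = 1.00.

1.00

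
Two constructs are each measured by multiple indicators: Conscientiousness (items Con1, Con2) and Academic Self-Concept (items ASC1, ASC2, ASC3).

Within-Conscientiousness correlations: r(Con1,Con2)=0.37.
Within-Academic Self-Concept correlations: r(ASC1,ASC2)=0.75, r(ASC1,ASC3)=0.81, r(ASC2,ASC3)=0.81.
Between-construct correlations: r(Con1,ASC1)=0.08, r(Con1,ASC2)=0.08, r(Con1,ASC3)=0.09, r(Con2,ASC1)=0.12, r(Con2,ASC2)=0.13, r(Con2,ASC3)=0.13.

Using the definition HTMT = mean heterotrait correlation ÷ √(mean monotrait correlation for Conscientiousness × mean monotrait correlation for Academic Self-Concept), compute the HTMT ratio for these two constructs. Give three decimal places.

Mean between = 0.63/6 = 0.1050.
Mean within-Con = 0.37/1 = 0.3700; mean within-ASC = 2.37/3 = 0.7900.
Geometric mean = √(0.3700 × 0.7900) = 0.5406.
HTMT = 0.1050 / 0.5406 = 0.194.

0.194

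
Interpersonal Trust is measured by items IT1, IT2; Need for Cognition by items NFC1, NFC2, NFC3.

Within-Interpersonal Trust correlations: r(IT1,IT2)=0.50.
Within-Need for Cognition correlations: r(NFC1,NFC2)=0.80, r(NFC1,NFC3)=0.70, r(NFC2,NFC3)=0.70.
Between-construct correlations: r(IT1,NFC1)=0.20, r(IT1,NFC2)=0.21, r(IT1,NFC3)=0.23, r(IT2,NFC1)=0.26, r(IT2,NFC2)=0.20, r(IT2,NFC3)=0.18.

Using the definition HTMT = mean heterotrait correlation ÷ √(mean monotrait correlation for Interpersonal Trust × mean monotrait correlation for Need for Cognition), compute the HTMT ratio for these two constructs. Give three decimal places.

0.352

Mean between = 1.28/6 = 0.2133.
Mean within-IT = 0.50/1 = 0.5000; mean within-NFC = 2.20/3 = 0.7333.
Geometric mean = √(0.5000 × 0.7333) = 0.6055.
HTMT = 0.2133 / 0.6055 = 0.352.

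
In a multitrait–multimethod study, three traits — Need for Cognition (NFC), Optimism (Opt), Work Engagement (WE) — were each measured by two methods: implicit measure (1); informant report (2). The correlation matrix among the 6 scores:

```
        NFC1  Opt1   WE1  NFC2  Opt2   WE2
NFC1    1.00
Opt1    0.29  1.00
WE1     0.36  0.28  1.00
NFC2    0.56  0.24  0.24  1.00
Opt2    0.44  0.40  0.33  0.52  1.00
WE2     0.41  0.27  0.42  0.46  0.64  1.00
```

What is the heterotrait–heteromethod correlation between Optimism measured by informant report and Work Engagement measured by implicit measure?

0.33

Different traits and methods: r(Opt2, WE1) = 0.33.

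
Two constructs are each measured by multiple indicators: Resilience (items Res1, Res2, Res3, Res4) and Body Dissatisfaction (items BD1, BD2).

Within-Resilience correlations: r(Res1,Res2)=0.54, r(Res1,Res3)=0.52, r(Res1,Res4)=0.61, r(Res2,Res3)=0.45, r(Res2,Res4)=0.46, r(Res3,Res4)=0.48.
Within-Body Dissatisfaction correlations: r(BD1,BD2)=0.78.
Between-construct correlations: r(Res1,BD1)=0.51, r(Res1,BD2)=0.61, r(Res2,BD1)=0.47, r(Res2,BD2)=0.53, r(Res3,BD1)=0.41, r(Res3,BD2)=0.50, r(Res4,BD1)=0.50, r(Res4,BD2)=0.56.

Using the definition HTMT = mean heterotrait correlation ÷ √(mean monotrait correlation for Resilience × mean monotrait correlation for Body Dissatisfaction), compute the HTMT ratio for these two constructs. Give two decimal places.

0.81

Mean between = 4.09/8 = 0.5113.
Mean within-Res = 3.06/6 = 0.5100; mean within-BD = 0.78/1 = 0.7800.
Geometric mean = √(0.5100 × 0.7800) = 0.6307.
HTMT = 0.5113 / 0.6307 = 0.81.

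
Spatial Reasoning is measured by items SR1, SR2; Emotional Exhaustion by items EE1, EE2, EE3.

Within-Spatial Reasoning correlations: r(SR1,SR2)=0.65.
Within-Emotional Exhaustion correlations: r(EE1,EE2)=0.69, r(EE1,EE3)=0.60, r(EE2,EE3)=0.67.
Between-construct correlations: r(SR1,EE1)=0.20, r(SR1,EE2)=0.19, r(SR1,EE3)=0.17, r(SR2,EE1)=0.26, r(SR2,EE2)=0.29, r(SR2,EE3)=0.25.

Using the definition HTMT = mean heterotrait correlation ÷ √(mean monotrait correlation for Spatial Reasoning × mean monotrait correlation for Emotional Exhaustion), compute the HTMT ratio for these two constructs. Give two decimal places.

0.35

Mean between = 1.36/6 = 0.2267.
Mean within-SR = 0.65/1 = 0.6500; mean within-EE = 1.96/3 = 0.6533.
Geometric mean = √(0.6500 × 0.6533) = 0.6516.
HTMT = 0.2267 / 0.6516 = 0.35.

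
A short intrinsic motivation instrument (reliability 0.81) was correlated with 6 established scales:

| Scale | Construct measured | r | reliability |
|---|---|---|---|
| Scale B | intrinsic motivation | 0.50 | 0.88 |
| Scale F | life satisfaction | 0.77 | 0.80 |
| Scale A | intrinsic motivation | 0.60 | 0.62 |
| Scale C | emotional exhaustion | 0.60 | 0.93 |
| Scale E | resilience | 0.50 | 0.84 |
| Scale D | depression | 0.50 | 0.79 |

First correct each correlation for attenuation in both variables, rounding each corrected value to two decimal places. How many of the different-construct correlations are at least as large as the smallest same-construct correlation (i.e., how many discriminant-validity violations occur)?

Disattenuated r (r / √(r_scale · r_new)):
  Scale B (conv): 0.50 / √(0.88·0.81) = 0.59
  Scale F (disc): 0.77 / √(0.80·0.81) = 0.96
  Scale A (conv): 0.60 / √(0.62·0.81) = 0.85
  Scale C (disc): 0.60 / √(0.93·0.81) = 0.69
  Scale E (disc): 0.50 / √(0.84·0.81) = 0.61
  Scale D (disc): 0.50 / √(0.79·0.81) = 0.63
Smallest convergent = 0.59. Discriminant values: 0.96, 0.69, 0.61, 0.63; count ≥ 0.59 → 4.

4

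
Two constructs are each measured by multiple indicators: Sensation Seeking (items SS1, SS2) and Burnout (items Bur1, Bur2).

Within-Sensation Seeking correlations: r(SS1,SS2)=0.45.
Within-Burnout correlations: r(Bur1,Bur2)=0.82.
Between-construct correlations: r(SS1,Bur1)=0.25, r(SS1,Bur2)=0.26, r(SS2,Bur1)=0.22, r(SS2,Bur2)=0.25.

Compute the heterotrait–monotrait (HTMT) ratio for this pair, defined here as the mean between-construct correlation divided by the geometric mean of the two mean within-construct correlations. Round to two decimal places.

Between-construct mean = 0.98/4 = 0.2450.
Mean within-SS = 0.45/1 = 0.4500; mean within-Bur = 0.82/1 = 0.8200.
Geometric mean = √(0.4500 × 0.8200) = 0.6075.
HTMT = 0.2450 / 0.6075 = 0.40.

0.40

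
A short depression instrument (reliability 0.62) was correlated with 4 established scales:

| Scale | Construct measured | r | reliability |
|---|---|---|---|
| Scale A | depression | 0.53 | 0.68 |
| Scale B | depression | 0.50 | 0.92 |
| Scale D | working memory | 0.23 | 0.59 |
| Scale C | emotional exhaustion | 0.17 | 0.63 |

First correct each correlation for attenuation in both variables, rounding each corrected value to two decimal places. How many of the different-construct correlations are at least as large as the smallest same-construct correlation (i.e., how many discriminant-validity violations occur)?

0

Disattenuated r (r / √(r_scale · r_new)):
  Scale A (conv): 0.53 / √(0.68·0.62) = 0.82
  Scale B (conv): 0.50 / √(0.92·0.62) = 0.66
  Scale D (disc): 0.23 / √(0.59·0.62) = 0.38
  Scale C (disc): 0.17 / √(0.63·0.62) = 0.27
Smallest convergent = 0.66. Discriminant values: 0.38, 0.27; count ≥ 0.66 → 0.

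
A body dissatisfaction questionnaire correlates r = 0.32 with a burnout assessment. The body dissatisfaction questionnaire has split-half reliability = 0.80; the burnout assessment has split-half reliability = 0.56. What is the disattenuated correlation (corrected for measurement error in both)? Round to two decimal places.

0.48

r_true = r_obs / √(r_xx · r_yy) = 0.32 / √(0.80 × 0.56) = 0.32 / √0.4480 = 0.32 / 0.6693 ≈ 0.48.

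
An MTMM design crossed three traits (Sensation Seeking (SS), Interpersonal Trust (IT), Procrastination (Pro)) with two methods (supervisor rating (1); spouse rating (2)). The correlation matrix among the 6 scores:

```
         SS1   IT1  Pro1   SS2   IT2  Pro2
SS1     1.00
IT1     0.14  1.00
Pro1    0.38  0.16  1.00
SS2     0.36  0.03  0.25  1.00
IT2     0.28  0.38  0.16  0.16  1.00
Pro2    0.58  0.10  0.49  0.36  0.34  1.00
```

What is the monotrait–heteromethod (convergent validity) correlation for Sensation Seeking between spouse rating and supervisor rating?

Same trait (SS), different methods: r(SS2, SS1) = 0.36.

0.36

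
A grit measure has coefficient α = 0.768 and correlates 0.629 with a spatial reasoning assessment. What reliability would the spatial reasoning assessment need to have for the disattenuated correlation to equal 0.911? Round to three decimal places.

0.621

r_true = r_obs / √(r_xx · r_yy) ⇒ 0.911 = 0.629 / √(0.768 · r_yy).
√(0.768 · r_yy) = 0.629 / 0.911 = 0.6905; 0.768 · r_yy = 0.4768; r_yy = 0.4768 / 0.768 ≈ 0.621.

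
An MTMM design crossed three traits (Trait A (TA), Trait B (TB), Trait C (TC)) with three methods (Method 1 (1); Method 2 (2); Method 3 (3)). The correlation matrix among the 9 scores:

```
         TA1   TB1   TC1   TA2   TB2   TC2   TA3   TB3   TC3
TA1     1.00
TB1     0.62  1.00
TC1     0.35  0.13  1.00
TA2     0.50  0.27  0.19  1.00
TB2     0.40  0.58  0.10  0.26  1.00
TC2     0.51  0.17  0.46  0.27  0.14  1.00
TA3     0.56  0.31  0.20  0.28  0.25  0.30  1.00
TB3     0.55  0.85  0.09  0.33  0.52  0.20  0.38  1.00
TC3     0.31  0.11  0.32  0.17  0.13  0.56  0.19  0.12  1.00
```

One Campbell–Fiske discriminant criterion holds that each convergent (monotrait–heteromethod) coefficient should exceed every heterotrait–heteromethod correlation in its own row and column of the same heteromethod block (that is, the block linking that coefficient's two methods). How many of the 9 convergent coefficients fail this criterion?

3

Convergent coefficients and their comparison sets:
TA (methods 1·2): 0.50 vs {0.40, 0.27, 0.51, 0.19} → fail.
TA (methods 1·3): 0.56 vs {0.55, 0.31, 0.31, 0.20} → pass.
TA (methods 2·3): 0.28 vs {0.33, 0.25, 0.17, 0.30} → fail.
TB (methods 1·2): 0.58 vs {0.27, 0.40, 0.17, 0.10} → pass.
TB (methods 1·3): 0.85 vs {0.31, 0.55, 0.11, 0.09} → pass.
TB (methods 2·3): 0.52 vs {0.25, 0.33, 0.13, 0.20} → pass.
TC (methods 1·2): 0.46 vs {0.19, 0.51, 0.10, 0.17} → fail.
TC (methods 1·3): 0.32 vs {0.20, 0.31, 0.09, 0.11} → pass.
TC (methods 2·3): 0.56 vs {0.30, 0.17, 0.20, 0.13} → pass.
3 of 9 fail.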